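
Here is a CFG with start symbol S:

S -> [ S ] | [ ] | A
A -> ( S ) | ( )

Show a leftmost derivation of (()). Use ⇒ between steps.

S ⇒ A ⇒ (S) ⇒ (A) ⇒ (())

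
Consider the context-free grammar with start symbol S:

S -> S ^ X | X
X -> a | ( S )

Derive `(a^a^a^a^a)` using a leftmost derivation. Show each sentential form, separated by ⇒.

S ⇒ X   [S -> X]
X ⇒ (S)   [X -> ( S )]
(S) ⇒ (S^X)   [S -> S ^ X]
(S^X) ⇒ (S^X^X)   [S -> S ^ X]
(S^X^X) ⇒ (S^X^X^X)   [S -> S ^ X]
(S^X^X^X) ⇒ (S^X^X^X^X)   [S -> S ^ X]
(S^X^X^X^X) ⇒ (X^X^X^X^X)   [S -> X]
(X^X^X^X^X) ⇒ (a^X^X^X^X)   [X -> a]
(a^X^X^X^X) ⇒ (a^a^X^X^X)   [X -> a]
(a^a^X^X^X) ⇒ (a^a^a^X^X)   [X -> a]
(a^a^a^X^X) ⇒ (a^a^a^a^X)   [X -> a]
(a^a^a^a^X) ⇒ (a^a^a^a^a)   [X -> a]

S ⇒ X ⇒ (S) ⇒ (S^X) ⇒ (S^X^X) ⇒ (S^X^X^X) ⇒ (S^X^X^X^X) ⇒ (X^X^X^X^X) ⇒ (a^X^X^X^X) ⇒ (a^a^X^X^X) ⇒ (a^a^a^X^X) ⇒ (a^a^a^a^X) ⇒ (a^a^a^a^a)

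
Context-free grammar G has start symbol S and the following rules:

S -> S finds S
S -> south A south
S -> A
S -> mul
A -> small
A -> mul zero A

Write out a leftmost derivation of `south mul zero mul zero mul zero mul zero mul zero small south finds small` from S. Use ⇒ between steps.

S ⇒ S finds S   [S -> S finds S]
S finds S ⇒ south A south finds S   [S -> south A south]
south A south finds S ⇒ south mul zero A south finds S   [A -> mul zero A]
south mul zero A south finds S ⇒ south mul zero mul zero A south finds S   [A -> mul zero A]
south mul zero mul zero A south finds S ⇒ south mul zero mul zero mul zero A south finds S   [A -> mul zero A]
south mul zero mul zero mul zero A south finds S ⇒ south mul zero mul zero mul zero mul zero A south finds S   [A -> mul zero A]
south mul zero mul zero mul zero mul zero A south finds S ⇒ south mul zero mul zero mul zero mul zero mul zero A south finds S   [A -> mul zero A]
south mul zero mul zero mul zero mul zero mul zero A south finds S ⇒ south mul zero mul zero mul zero mul zero mul zero small south finds S   [A -> small]
south mul zero mul zero mul zero mul zero mul zero small south finds S ⇒ south mul zero mul zero mul zero mul zero mul zero small south finds A   [S -> A]
south mul zero mul zero mul zero mul zero mul zero small south finds A ⇒ south mul zero mul zero mul zero mul zero mul zero small south finds small   [A -> small]

S ⇒ S finds S ⇒ south A south finds S ⇒ south mul zero A south finds S ⇒ south mul zero mul zero A south finds S ⇒ south mul zero mul zero mul zero A south finds S ⇒ south mul zero mul zero mul zero mul zero A south finds S ⇒ south mul zero mul zero mul zero mul zero mul zero A south finds S ⇒ south mul zero mul zero mul zero mul zero mul zero small south finds S ⇒ south mul zero mul zero mul zero mul zero mul zero small south finds A ⇒ south mul zero mul zero mul zero mul zero mul zero small south finds small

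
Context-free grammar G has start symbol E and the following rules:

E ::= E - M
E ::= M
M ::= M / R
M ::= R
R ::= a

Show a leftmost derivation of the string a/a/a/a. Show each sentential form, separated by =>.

E=>M=>M/R=>M/R/R=>M/R/R/R=>R/R/R/R=>a/R/R/R=>a/a/R/R=>a/a/a/R=>a/a/a/a

E => M   [E ::= M]
M => M/R   [M ::= M / R]
M/R => M/R/R   [M ::= M / R]
M/R/R => M/R/R/R   [M ::= M / R]
M/R/R/R => R/R/R/R   [M ::= R]
R/R/R/R => a/R/R/R   [R ::= a]
a/R/R/R => a/a/R/R   [R ::= a]
a/a/R/R => a/a/a/R   [R ::= a]
a/a/a/R => a/a/a/a   [R ::= a]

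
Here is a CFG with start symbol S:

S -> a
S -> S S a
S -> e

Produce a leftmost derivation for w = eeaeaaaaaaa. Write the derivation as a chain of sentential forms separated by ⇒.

S⇒SSa⇒SSaSa⇒eSaSa⇒eSSaaSa⇒eSSaSaaSa⇒eeSaSaaSa⇒eeSSaaSaaSa⇒eeaSaaSaaSa⇒eeaeaaSaaSa⇒eeaeaaaaaSa⇒eeaeaaaaaaa

S ⇒ SSa   [S -> S S a]
SSa ⇒ SSaSa   [S -> S S a]
SSaSa ⇒ eSaSa   [S -> e]
eSaSa ⇒ eSSaaSa   [S -> S S a]
eSSaaSa ⇒ eSSaSaaSa   [S -> S S a]
eSSaSaaSa ⇒ eeSaSaaSa   [S -> e]
eeSaSaaSa ⇒ eeSSaaSaaSa   [S -> S S a]
eeSSaaSaaSa ⇒ eeaSaaSaaSa   [S -> a]
eeaSaaSaaSa ⇒ eeaeaaSaaSa   [S -> e]
eeaeaaSaaSa ⇒ eeaeaaaaaSa   [S -> a]
eeaeaaaaaSa ⇒ eeaeaaaaaaa   [S -> a]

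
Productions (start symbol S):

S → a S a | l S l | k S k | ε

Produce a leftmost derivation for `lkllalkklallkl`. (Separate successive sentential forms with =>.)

S => lSl => lkSkl => lklSlkl => lkllSllkl => lkllaSallkl => lkllalSlallkl => lkllalkSklallkl => lkllalkklallkl

S => lSl   [S → l S l]
lSl => lkSkl   [S → k S k]
lkSkl => lklSlkl   [S → l S l]
lklSlkl => lkllSllkl   [S → l S l]
lkllSllkl => lkllaSallkl   [S → a S a]
lkllaSallkl => lkllalSlallkl   [S → l S l]
lkllalSlallkl => lkllalkSklallkl   [S → k S k]
lkllalkSklallkl => lkllalkklallkl   [S → ε]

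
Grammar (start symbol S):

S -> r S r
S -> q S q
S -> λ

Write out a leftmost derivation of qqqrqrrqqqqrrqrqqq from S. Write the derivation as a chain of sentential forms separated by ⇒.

S⇒qSq⇒qqSqq⇒qqqSqqq⇒qqqrSrqqq⇒qqqrqSqrqqq⇒qqqrqrSrqrqqq⇒qqqrqrrSrrqrqqq⇒qqqrqrrqSqrrqrqqq⇒qqqrqrrqqSqqrrqrqqq⇒qqqrqrrqqqqrrqrqqq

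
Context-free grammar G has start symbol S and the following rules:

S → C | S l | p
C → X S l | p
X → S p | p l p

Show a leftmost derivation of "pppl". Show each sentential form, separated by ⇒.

S ⇒ C   [S → C]
C ⇒ XSl   [C → X S l]
XSl ⇒ SpSl   [X → S p]
SpSl ⇒ ppSl   [S → p]
ppSl ⇒ pppl   [S → p]

S ⇒ C ⇒ XSl ⇒ SpSl ⇒ ppSl ⇒ pppl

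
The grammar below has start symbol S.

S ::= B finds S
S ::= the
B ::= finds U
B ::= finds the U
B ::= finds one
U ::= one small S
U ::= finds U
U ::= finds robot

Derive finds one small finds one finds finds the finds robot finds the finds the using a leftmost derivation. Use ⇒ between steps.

S ⇒ B finds S ⇒ finds U finds S ⇒ finds one small S finds S ⇒ finds one small B finds S finds S ⇒ finds one small finds one finds S finds S ⇒ finds one small finds one finds B finds S finds S ⇒ finds one small finds one finds finds the U finds S finds S ⇒ finds one small finds one finds finds the finds robot finds S finds S ⇒ finds one small finds one finds finds the finds robot finds the finds S ⇒ finds one small finds one finds finds the finds robot finds the finds the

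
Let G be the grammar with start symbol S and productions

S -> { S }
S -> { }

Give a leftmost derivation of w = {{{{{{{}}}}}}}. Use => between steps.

S => {S}   [S -> { S }]
{S} => {{S}}   [S -> { S }]
{{S}} => {{{S}}}   [S -> { S }]
{{{S}}} => {{{{S}}}}   [S -> { S }]
{{{{S}}}} => {{{{{S}}}}}   [S -> { S }]
{{{{{S}}}}} => {{{{{{S}}}}}}   [S -> { S }]
{{{{{{S}}}}}} => {{{{{{{}}}}}}}   [S -> { }]

S => {S} => {{S}} => {{{S}}} => {{{{S}}}} => {{{{{S}}}}} => {{{{{{S}}}}}} => {{{{{{{}}}}}}}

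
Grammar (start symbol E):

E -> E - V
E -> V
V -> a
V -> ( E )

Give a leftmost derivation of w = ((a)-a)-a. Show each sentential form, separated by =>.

E => E-V => V-V => (E)-V => (E-V)-V => (V-V)-V => ((E)-V)-V => ((V)-V)-V => ((a)-V)-V => ((a)-a)-V => ((a)-a)-a

E => E-V   [E -> E - V]
E-V => V-V   [E -> V]
V-V => (E)-V   [V -> ( E )]
(E)-V => (E-V)-V   [E -> E - V]
(E-V)-V => (V-V)-V   [E -> V]
(V-V)-V => ((E)-V)-V   [V -> ( E )]
((E)-V)-V => ((V)-V)-V   [E -> V]
((V)-V)-V => ((a)-V)-V   [V -> a]
((a)-V)-V => ((a)-a)-V   [V -> a]
((a)-a)-V => ((a)-a)-a   [V -> a]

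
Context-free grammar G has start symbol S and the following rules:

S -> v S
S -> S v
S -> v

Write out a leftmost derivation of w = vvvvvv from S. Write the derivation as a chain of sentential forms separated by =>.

S => Sv   [S -> S v]
Sv => Svv   [S -> S v]
Svv => vSvv   [S -> v S]
vSvv => vvSvv   [S -> v S]
vvSvv => vvvSvv   [S -> v S]
vvvSvv => vvvvvv   [S -> v]

S => Sv => Svv => vSvv => vvSvv => vvvSvv => vvvvvv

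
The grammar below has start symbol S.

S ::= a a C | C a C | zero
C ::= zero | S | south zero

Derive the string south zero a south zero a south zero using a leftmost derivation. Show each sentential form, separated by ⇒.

S ⇒ C a C ⇒ south zero a C ⇒ south zero a S ⇒ south zero a C a C ⇒ south zero a south zero a C ⇒ south zero a south zero a south zero

S ⇒ C a C   [S ::= C a C]
C a C ⇒ south zero a C   [C ::= south zero]
south zero a C ⇒ south zero a S   [C ::= S]
south zero a S ⇒ south zero a C a C   [S ::= C a C]
south zero a C a C ⇒ south zero a south zero a C   [C ::= south zero]
south zero a south zero a C ⇒ south zero a south zero a south zero   [C ::= south zero]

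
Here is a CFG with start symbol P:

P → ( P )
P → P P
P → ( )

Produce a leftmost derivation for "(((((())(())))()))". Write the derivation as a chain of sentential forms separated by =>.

P => (P)   [P → ( P )]
(P) => ((P))   [P → ( P )]
((P)) => ((PP))   [P → P P]
((PP)) => (((P)P))   [P → ( P )]
(((P)P)) => ((((P))P))   [P → ( P )]
((((P))P)) => ((((PP))P))   [P → P P]
((((PP))P)) => (((((P)P))P))   [P → ( P )]
(((((P)P))P)) => (((((())P))P))   [P → ( )]
(((((())P))P)) => (((((())(P)))P))   [P → ( P )]
(((((())(P)))P)) => (((((())(())))P))   [P → ( )]
(((((())(())))P)) => (((((())(())))()))   [P → ( )]

P=>(P)=>((P))=>((PP))=>(((P)P))=>((((P))P))=>((((PP))P))=>(((((P)P))P))=>(((((())P))P))=>(((((())(P)))P))=>(((((())(())))P))=>(((((())(())))()))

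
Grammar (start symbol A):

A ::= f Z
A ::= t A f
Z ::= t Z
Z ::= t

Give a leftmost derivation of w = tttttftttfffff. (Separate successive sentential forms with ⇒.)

A⇒tAf⇒ttAff⇒tttAfff⇒ttttAffff⇒tttttAfffff⇒tttttfZfffff⇒tttttftZfffff⇒tttttfttZfffff⇒tttttftttfffff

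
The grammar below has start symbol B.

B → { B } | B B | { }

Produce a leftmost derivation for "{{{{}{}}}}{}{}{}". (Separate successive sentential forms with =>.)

B => BB => BBB => BBBB => {B}BBB => {{B}}BBB => {{{B}}}BBB => {{{BB}}}BBB => {{{{}B}}}BBB => {{{{}{}}}}BBB => {{{{}{}}}}{}BB => {{{{}{}}}}{}{}B => {{{{}{}}}}{}{}{}

B => BB   [B → B B]
BB => BBB   [B → B B]
BBB => BBBB   [B → B B]
BBBB => {B}BBB   [B → { B }]
{B}BBB => {{B}}BBB   [B → { B }]
{{B}}BBB => {{{B}}}BBB   [B → { B }]
{{{B}}}BBB => {{{BB}}}BBB   [B → B B]
{{{BB}}}BBB => {{{{}B}}}BBB   [B → { }]
{{{{}B}}}BBB => {{{{}{}}}}BBB   [B → { }]
{{{{}{}}}}BBB => {{{{}{}}}}{}BB   [B → { }]
{{{{}{}}}}{}BB => {{{{}{}}}}{}{}B   [B → { }]
{{{{}{}}}}{}{}B => {{{{}{}}}}{}{}{}   [B → { }]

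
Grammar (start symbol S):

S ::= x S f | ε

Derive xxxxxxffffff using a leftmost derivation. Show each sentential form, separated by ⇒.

S ⇒ xSf ⇒ xxSff ⇒ xxxSfff ⇒ xxxxSffff ⇒ xxxxxSfffff ⇒ xxxxxxSffffff ⇒ xxxxxxffffff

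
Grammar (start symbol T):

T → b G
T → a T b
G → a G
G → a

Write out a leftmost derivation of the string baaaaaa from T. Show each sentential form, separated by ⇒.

T ⇒ bG   [T → b G]
bG ⇒ baG   [G → a G]
baG ⇒ baaG   [G → a G]
baaG ⇒ baaaG   [G → a G]
baaaG ⇒ baaaaG   [G → a G]
baaaaG ⇒ baaaaaG   [G → a G]
baaaaaG ⇒ baaaaaa   [G → a]

T ⇒ bG ⇒ baG ⇒ baaG ⇒ baaaG ⇒ baaaaG ⇒ baaaaaG ⇒ baaaaaa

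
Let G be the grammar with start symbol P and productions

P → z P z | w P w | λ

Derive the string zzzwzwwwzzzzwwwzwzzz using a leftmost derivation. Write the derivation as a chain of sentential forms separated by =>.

P => zPz => zzPzz => zzzPzzz => zzzwPwzzz => zzzwzPzwzzz => zzzwzwPwzwzzz => zzzwzwwPwwzwzzz => zzzwzwwwPwwwzwzzz => zzzwzwwwzPzwwwzwzzz => zzzwzwwwzzPzzwwwzwzzz => zzzwzwwwzzzzwwwzwzzz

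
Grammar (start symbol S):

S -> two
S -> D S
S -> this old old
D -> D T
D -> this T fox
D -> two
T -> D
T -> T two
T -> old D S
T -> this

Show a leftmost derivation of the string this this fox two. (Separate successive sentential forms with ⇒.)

S ⇒ D S ⇒ this T fox S ⇒ this this fox S ⇒ this this fox two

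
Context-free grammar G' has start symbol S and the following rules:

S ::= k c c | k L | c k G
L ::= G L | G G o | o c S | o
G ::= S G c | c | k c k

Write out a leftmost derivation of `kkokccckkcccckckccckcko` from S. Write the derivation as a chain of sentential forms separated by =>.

S => kL   [S ::= k L]
kL => kGGo   [L ::= G G o]
kGGo => kSGcGo   [G ::= S G c]
kSGcGo => kkLGcGo   [S ::= k L]
kkLGcGo => kkoGcGo   [L ::= o]
kkoGcGo => kkoSGccGo   [G ::= S G c]
kkoSGccGo => kkokccGccGo   [S ::= k c c]
kkokccGccGo => kkokccSGcccGo   [G ::= S G c]
kkokccSGcccGo => kkokccckGGcccGo   [S ::= c k G]
kkokccckGGcccGo => kkokccckSGcGcccGo   [G ::= S G c]
kkokccckSGcGcccGo => kkokccckkccGcGcccGo   [S ::= k c c]
kkokccckkccGcGcccGo => kkokccckkccccGcccGo   [G ::= c]
kkokccckkccccGcccGo => kkokccckkcccckckcccGo   [G ::= k c k]
kkokccckkcccckckcccGo => kkokccckkcccckckccckcko   [G ::= k c k]

S => kL => kGGo => kSGcGo => kkLGcGo => kkoGcGo => kkoSGccGo => kkokccGccGo => kkokccSGcccGo => kkokccckGGcccGo => kkokccckSGcGcccGo => kkokccckkccGcGcccGo => kkokccckkccccGcccGo => kkokccckkcccckckcccGo => kkokccckkcccckckccckcko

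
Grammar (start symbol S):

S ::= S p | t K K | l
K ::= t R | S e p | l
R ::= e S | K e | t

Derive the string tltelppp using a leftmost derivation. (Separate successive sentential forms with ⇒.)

S⇒Sp⇒Spp⇒tKKpp⇒tlKpp⇒tltRpp⇒tlteSpp⇒tlteSppp⇒tltelppp

S ⇒ Sp   [S ::= S p]
Sp ⇒ Spp   [S ::= S p]
Spp ⇒ tKKpp   [S ::= t K K]
tKKpp ⇒ tlKpp   [K ::= l]
tlKpp ⇒ tltRpp   [K ::= t R]
tltRpp ⇒ tlteSpp   [R ::= e S]
tlteSpp ⇒ tlteSppp   [S ::= S p]
tlteSppp ⇒ tltelppp   [S ::= l]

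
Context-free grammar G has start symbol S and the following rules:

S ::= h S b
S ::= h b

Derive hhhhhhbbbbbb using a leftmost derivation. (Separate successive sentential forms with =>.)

S=>hSb=>hhSbb=>hhhSbbb=>hhhhSbbbb=>hhhhhSbbbbb=>hhhhhhbbbbbb

S => hSb   [S ::= h S b]
hSb => hhSbb   [S ::= h S b]
hhSbb => hhhSbbb   [S ::= h S b]
hhhSbbb => hhhhSbbbb   [S ::= h S b]
hhhhSbbbb => hhhhhSbbbbb   [S ::= h S b]
hhhhhSbbbbb => hhhhhhbbbbbb   [S ::= h b]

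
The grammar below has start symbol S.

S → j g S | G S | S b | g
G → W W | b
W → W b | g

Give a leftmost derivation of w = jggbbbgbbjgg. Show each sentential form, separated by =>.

S=>jgS=>jgGS=>jgWWS=>jgWbWS=>jgWbbWS=>jgWbbbWS=>jggbbbWS=>jggbbbWbS=>jggbbbWbbS=>jggbbbgbbS=>jggbbbgbbjgS=>jggbbbgbbjgg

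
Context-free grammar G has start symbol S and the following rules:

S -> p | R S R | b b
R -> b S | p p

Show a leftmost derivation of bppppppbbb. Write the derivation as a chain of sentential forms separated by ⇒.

S⇒RSR⇒bSSR⇒bRSRSR⇒bppSRSR⇒bpppRSR⇒bpppppSR⇒bppppppR⇒bppppppbS⇒bppppppbbb

S ⇒ RSR   [S -> R S R]
RSR ⇒ bSSR   [R -> b S]
bSSR ⇒ bRSRSR   [S -> R S R]
bRSRSR ⇒ bppSRSR   [R -> p p]
bppSRSR ⇒ bpppRSR   [S -> p]
bpppRSR ⇒ bpppppSR   [R -> p p]
bpppppSR ⇒ bppppppR   [S -> p]
bppppppR ⇒ bppppppbS   [R -> b S]
bppppppbS ⇒ bppppppbbb   [S -> b b]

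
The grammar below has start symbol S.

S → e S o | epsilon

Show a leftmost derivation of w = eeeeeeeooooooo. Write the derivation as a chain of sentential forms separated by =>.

S => eSo   [S → e S o]
eSo => eeSoo   [S → e S o]
eeSoo => eeeSooo   [S → e S o]
eeeSooo => eeeeSoooo   [S → e S o]
eeeeSoooo => eeeeeSooooo   [S → e S o]
eeeeeSooooo => eeeeeeSoooooo   [S → e S o]
eeeeeeSoooooo => eeeeeeeSooooooo   [S → e S o]
eeeeeeeSooooooo => eeeeeeeooooooo   [S → epsilon]

S => eSo => eeSoo => eeeSooo => eeeeSoooo => eeeeeSooooo => eeeeeeSoooooo => eeeeeeeSooooooo => eeeeeeeooooooo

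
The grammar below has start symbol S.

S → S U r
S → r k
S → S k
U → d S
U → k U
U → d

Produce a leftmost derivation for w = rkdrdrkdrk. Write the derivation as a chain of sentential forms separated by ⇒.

S ⇒ Sk   [S → S k]
Sk ⇒ SUrk   [S → S U r]
SUrk ⇒ SkUrk   [S → S k]
SkUrk ⇒ SUrkUrk   [S → S U r]
SUrkUrk ⇒ SUrUrkUrk   [S → S U r]
SUrUrkUrk ⇒ rkUrUrkUrk   [S → r k]
rkUrUrkUrk ⇒ rkdrUrkUrk   [U → d]
rkdrUrkUrk ⇒ rkdrdrkUrk   [U → d]
rkdrdrkUrk ⇒ rkdrdrkdrk   [U → d]

S ⇒ Sk ⇒ SUrk ⇒ SkUrk ⇒ SUrkUrk ⇒ SUrUrkUrk ⇒ rkUrUrkUrk ⇒ rkdrUrkUrk ⇒ rkdrdrkUrk ⇒ rkdrdrkdrk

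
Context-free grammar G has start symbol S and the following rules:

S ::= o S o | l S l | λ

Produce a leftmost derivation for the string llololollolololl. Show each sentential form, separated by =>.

S => lSl => llSll => lloSoll => llolSloll => lloloSololl => llololSlololl => llololoSolololl => llolololSlolololl => llololollolololl

S => lSl   [S ::= l S l]
lSl => llSll   [S ::= l S l]
llSll => lloSoll   [S ::= o S o]
lloSoll => llolSloll   [S ::= l S l]
llolSloll => lloloSololl   [S ::= o S o]
lloloSololl => llololSlololl   [S ::= l S l]
llololSlololl => llololoSolololl   [S ::= o S o]
llololoSolololl => llolololSlolololl   [S ::= l S l]
llolololSlolololl => llololollolololl   [S ::= λ]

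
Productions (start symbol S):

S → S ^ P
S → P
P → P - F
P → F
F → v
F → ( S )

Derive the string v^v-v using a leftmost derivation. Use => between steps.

S => S^P   [S → S ^ P]
S^P => P^P   [S → P]
P^P => F^P   [P → F]
F^P => v^P   [F → v]
v^P => v^P-F   [P → P - F]
v^P-F => v^F-F   [P → F]
v^F-F => v^v-F   [F → v]
v^v-F => v^v-v   [F → v]

S => S^P => P^P => F^P => v^P => v^P-F => v^F-F => v^v-F => v^v-v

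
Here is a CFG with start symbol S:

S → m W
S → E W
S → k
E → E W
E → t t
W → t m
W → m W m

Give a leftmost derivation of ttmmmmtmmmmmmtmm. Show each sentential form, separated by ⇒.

S ⇒ EW ⇒ EWW ⇒ ttWW ⇒ ttmWmW ⇒ ttmmWmmW ⇒ ttmmmWmmmW ⇒ ttmmmmWmmmmW ⇒ ttmmmmtmmmmmW ⇒ ttmmmmtmmmmmmWm ⇒ ttmmmmtmmmmmmtmm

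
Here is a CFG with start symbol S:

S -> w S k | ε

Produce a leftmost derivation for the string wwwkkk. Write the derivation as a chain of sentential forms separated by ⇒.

S ⇒ wSk   [S -> w S k]
wSk ⇒ wwSkk   [S -> w S k]
wwSkk ⇒ wwwSkkk   [S -> w S k]
wwwSkkk ⇒ wwwkkk   [S -> ε]

S ⇒ wSk ⇒ wwSkk ⇒ wwwSkkk ⇒ wwwkkk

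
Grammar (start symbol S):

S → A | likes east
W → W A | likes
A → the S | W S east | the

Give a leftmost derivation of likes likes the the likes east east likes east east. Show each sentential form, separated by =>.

S => A   [S → A]
A => W S east   [A → W S east]
W S east => W A S east   [W → W A]
W A S east => likes A S east   [W → likes]
likes A S east => likes W S east S east   [A → W S east]
likes W S east S east => likes W A S east S east   [W → W A]
likes W A S east S east => likes W A A S east S east   [W → W A]
likes W A A S east S east => likes likes A A S east S east   [W → likes]
likes likes A A S east S east => likes likes the A S east S east   [A → the]
likes likes the A S east S east => likes likes the the S east S east   [A → the]
likes likes the the S east S east => likes likes the the likes east east S east   [S → likes east]
likes likes the the likes east east S east => likes likes the the likes east east likes east east   [S → likes east]

S => A => W S east => W A S east => likes A S east => likes W S east S east => likes W A S east S east => likes W A A S east S east => likes likes A A S east S east => likes likes the A S east S east => likes likes the the S east S east => likes likes the the likes east east S east => likes likes the the likes east east likes east east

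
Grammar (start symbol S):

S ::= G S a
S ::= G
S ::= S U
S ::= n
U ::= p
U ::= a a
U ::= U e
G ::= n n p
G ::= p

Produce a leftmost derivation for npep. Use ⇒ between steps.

S⇒SU⇒SUU⇒nUU⇒nUeU⇒npeU⇒npep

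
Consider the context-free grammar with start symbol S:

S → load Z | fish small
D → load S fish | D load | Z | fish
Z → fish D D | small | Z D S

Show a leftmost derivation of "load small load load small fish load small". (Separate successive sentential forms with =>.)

S => load Z => load Z D S => load small D S => load small load S fish S => load small load load Z fish S => load small load load small fish S => load small load load small fish load Z => load small load load small fish load small

S => load Z   [S → load Z]
load Z => load Z D S   [Z → Z D S]
load Z D S => load small D S   [Z → small]
load small D S => load small load S fish S   [D → load S fish]
load small load S fish S => load small load load Z fish S   [S → load Z]
load small load load Z fish S => load small load load small fish S   [Z → small]
load small load load small fish S => load small load load small fish load Z   [S → load Z]
load small load load small fish load Z => load small load load small fish load small   [Z → small]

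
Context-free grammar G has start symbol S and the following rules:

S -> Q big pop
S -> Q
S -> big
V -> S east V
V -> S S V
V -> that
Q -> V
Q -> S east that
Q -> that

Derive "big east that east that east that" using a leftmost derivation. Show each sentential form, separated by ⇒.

S ⇒ Q ⇒ V ⇒ S east V ⇒ Q east V ⇒ S east that east V ⇒ Q east that east V ⇒ S east that east that east V ⇒ big east that east that east V ⇒ big east that east that east that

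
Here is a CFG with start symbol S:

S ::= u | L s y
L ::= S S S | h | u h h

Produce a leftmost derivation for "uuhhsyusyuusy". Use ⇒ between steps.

S ⇒ Lsy ⇒ SSSsy ⇒ LsySSsy ⇒ SSSsySSsy ⇒ uSSsySSsy ⇒ uLsySsySSsy ⇒ uuhhsySsySSsy ⇒ uuhhsyusySSsy ⇒ uuhhsyusyuSsy ⇒ uuhhsyusyuusy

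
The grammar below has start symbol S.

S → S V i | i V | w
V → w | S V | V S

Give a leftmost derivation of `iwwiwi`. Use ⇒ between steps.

S ⇒ SVi ⇒ SViVi ⇒ iVViVi ⇒ iwViVi ⇒ iwwiVi ⇒ iwwiwi

S ⇒ SVi   [S → S V i]
SVi ⇒ SViVi   [S → S V i]
SViVi ⇒ iVViVi   [S → i V]
iVViVi ⇒ iwViVi   [V → w]
iwViVi ⇒ iwwiVi   [V → w]
iwwiVi ⇒ iwwiwi   [V → w]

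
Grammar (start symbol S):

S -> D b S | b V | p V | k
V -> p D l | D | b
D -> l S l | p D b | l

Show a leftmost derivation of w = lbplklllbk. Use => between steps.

S => DbS   [S -> D b S]
DbS => lSlbS   [D -> l S l]
lSlbS => lbVlbS   [S -> b V]
lbVlbS => lbpDllbS   [V -> p D l]
lbpDllbS => lbplSlllbS   [D -> l S l]
lbplSlllbS => lbplklllbS   [S -> k]
lbplklllbS => lbplklllbk   [S -> k]

S => DbS => lSlbS => lbVlbS => lbpDllbS => lbplSlllbS => lbplklllbS => lbplklllbk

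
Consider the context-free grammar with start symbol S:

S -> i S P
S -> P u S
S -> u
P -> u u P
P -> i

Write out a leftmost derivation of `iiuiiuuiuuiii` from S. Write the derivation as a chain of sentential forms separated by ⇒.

S ⇒ iSP ⇒ iPuSP ⇒ iiuSP ⇒ iiuiSPP ⇒ iiuiiSPPP ⇒ iiuiiPuSPPP ⇒ iiuiiuuPuSPPP ⇒ iiuiiuuiuSPPP ⇒ iiuiiuuiuuPPP ⇒ iiuiiuuiuuiPP ⇒ iiuiiuuiuuiiP ⇒ iiuiiuuiuuiii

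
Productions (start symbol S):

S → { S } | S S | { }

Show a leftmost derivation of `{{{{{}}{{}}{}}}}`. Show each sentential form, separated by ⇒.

S ⇒ {S}   [S → { S }]
{S} ⇒ {{S}}   [S → { S }]
{{S}} ⇒ {{{S}}}   [S → { S }]
{{{S}}} ⇒ {{{SS}}}   [S → S S]
{{{SS}}} ⇒ {{{SSS}}}   [S → S S]
{{{SSS}}} ⇒ {{{{S}SS}}}   [S → { S }]
{{{{S}SS}}} ⇒ {{{{{}}SS}}}   [S → { }]
{{{{{}}SS}}} ⇒ {{{{{}}{S}S}}}   [S → { S }]
{{{{{}}{S}S}}} ⇒ {{{{{}}{{}}S}}}   [S → { }]
{{{{{}}{{}}S}}} ⇒ {{{{{}}{{}}{}}}}   [S → { }]

S ⇒ {S} ⇒ {{S}} ⇒ {{{S}}} ⇒ {{{SS}}} ⇒ {{{SSS}}} ⇒ {{{{S}SS}}} ⇒ {{{{{}}SS}}} ⇒ {{{{{}}{S}S}}} ⇒ {{{{{}}{{}}S}}} ⇒ {{{{{}}{{}}{}}}}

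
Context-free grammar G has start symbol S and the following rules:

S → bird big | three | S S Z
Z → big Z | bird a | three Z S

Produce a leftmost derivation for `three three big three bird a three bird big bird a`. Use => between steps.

S => S S Z => S S Z S Z => three S Z S Z => three three Z S Z => three three big Z S Z => three three big three Z S S Z => three three big three bird a S S Z => three three big three bird a three S Z => three three big three bird a three bird big Z => three three big three bird a three bird big bird a

S => S S Z   [S → S S Z]
S S Z => S S Z S Z   [S → S S Z]
S S Z S Z => three S Z S Z   [S → three]
three S Z S Z => three three Z S Z   [S → three]
three three Z S Z => three three big Z S Z   [Z → big Z]
three three big Z S Z => three three big three Z S S Z   [Z → three Z S]
three three big three Z S S Z => three three big three bird a S S Z   [Z → bird a]
three three big three bird a S S Z => three three big three bird a three S Z   [S → three]
three three big three bird a three S Z => three three big three bird a three bird big Z   [S → bird big]
three three big three bird a three bird big Z => three three big three bird a three bird big bird a   [Z → bird a]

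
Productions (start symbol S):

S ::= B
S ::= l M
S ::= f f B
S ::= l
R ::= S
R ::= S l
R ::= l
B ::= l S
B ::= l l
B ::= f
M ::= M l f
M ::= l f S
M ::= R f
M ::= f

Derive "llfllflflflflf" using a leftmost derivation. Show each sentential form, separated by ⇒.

S ⇒ lM   [S ::= l M]
lM ⇒ llfS   [M ::= l f S]
llfS ⇒ llflM   [S ::= l M]
llflM ⇒ llflMlf   [M ::= M l f]
llflMlf ⇒ llflMlflf   [M ::= M l f]
llflMlflf ⇒ llflMlflflf   [M ::= M l f]
llflMlflflf ⇒ llflMlflflflf   [M ::= M l f]
llflMlflflflf ⇒ llflRflflflflf   [M ::= R f]
llflRflflflflf ⇒ llfllflflflflf   [R ::= l]

S ⇒ lM ⇒ llfS ⇒ llflM ⇒ llflMlf ⇒ llflMlflf ⇒ llflMlflflf ⇒ llflMlflflflf ⇒ llflRflflflflf ⇒ llfllflflflflf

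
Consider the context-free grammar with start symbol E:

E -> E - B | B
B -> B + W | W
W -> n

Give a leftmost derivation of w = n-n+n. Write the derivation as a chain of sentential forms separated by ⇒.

E ⇒ E-B   [E -> E - B]
E-B ⇒ B-B   [E -> B]
B-B ⇒ W-B   [B -> W]
W-B ⇒ n-B   [W -> n]
n-B ⇒ n-B+W   [B -> B + W]
n-B+W ⇒ n-W+W   [B -> W]
n-W+W ⇒ n-n+W   [W -> n]
n-n+W ⇒ n-n+n   [W -> n]

E ⇒ E-B ⇒ B-B ⇒ W-B ⇒ n-B ⇒ n-B+W ⇒ n-W+W ⇒ n-n+W ⇒ n-n+n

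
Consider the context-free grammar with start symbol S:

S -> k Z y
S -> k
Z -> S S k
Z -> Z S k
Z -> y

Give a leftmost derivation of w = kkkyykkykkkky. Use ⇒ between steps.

S ⇒ kZy ⇒ kZSky ⇒ kSSkSky ⇒ kkZySkSky ⇒ kkSSkySkSky ⇒ kkkZySkySkSky ⇒ kkkyySkySkSky ⇒ kkkyykkySkSky ⇒ kkkyykkykkSky ⇒ kkkyykkykkkky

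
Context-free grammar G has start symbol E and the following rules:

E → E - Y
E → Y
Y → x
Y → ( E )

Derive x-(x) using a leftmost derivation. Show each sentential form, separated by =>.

E => E-Y   [E → E - Y]
E-Y => Y-Y   [E → Y]
Y-Y => x-Y   [Y → x]
x-Y => x-(E)   [Y → ( E )]
x-(E) => x-(Y)   [E → Y]
x-(Y) => x-(x)   [Y → x]

E => E-Y => Y-Y => x-Y => x-(E) => x-(Y) => x-(x)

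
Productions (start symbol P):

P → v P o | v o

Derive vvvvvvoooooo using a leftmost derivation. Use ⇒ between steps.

P ⇒ vPo   [P → v P o]
vPo ⇒ vvPoo   [P → v P o]
vvPoo ⇒ vvvPooo   [P → v P o]
vvvPooo ⇒ vvvvPoooo   [P → v P o]
vvvvPoooo ⇒ vvvvvPooooo   [P → v P o]
vvvvvPooooo ⇒ vvvvvvoooooo   [P → v o]

P ⇒ vPo ⇒ vvPoo ⇒ vvvPooo ⇒ vvvvPoooo ⇒ vvvvvPooooo ⇒ vvvvvvoooooo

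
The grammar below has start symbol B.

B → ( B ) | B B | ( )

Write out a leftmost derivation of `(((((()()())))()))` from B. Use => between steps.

B => (B)   [B → ( B )]
(B) => ((B))   [B → ( B )]
((B)) => ((BB))   [B → B B]
((BB)) => (((B)B))   [B → ( B )]
(((B)B)) => ((((B))B))   [B → ( B )]
((((B))B)) => (((((B)))B))   [B → ( B )]
(((((B)))B)) => (((((BB)))B))   [B → B B]
(((((BB)))B)) => (((((BBB)))B))   [B → B B]
(((((BBB)))B)) => (((((()BB)))B))   [B → ( )]
(((((()BB)))B)) => (((((()()B)))B))   [B → ( )]
(((((()()B)))B)) => (((((()()())))B))   [B → ( )]
(((((()()())))B)) => (((((()()())))()))   [B → ( )]

B=>(B)=>((B))=>((BB))=>(((B)B))=>((((B))B))=>(((((B)))B))=>(((((BB)))B))=>(((((BBB)))B))=>(((((()BB)))B))=>(((((()()B)))B))=>(((((()()())))B))=>(((((()()())))()))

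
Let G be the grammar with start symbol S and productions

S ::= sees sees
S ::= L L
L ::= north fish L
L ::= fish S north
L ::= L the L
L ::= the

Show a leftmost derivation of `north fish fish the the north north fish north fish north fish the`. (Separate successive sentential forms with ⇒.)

S ⇒ L L ⇒ north fish L L ⇒ north fish fish S north L ⇒ north fish fish L L north L ⇒ north fish fish the L north L ⇒ north fish fish the the north L ⇒ north fish fish the the north north fish L ⇒ north fish fish the the north north fish north fish L ⇒ north fish fish the the north north fish north fish north fish L ⇒ north fish fish the the north north fish north fish north fish the

S ⇒ L L   [S ::= L L]
L L ⇒ north fish L L   [L ::= north fish L]
north fish L L ⇒ north fish fish S north L   [L ::= fish S north]
north fish fish S north L ⇒ north fish fish L L north L   [S ::= L L]
north fish fish L L north L ⇒ north fish fish the L north L   [L ::= the]
north fish fish the L north L ⇒ north fish fish the the north L   [L ::= the]
north fish fish the the north L ⇒ north fish fish the the north north fish L   [L ::= north fish L]
north fish fish the the north north fish L ⇒ north fish fish the the north north fish north fish L   [L ::= north fish L]
north fish fish the the north north fish north fish L ⇒ north fish fish the the north north fish north fish north fish L   [L ::= north fish L]
north fish fish the the north north fish north fish north fish L ⇒ north fish fish the the north north fish north fish north fish the   [L ::= the]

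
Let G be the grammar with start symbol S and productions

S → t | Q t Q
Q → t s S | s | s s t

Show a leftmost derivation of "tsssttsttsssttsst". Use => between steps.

S => QtQ => tsStQ => tsQtQtQ => tsssttQtQ => tsssttstQ => tsssttsttsS => tsssttsttsQtQ => tsssttsttsssttQ => tsssttsttsssttsst

S => QtQ   [S → Q t Q]
QtQ => tsStQ   [Q → t s S]
tsStQ => tsQtQtQ   [S → Q t Q]
tsQtQtQ => tsssttQtQ   [Q → s s t]
tsssttQtQ => tsssttstQ   [Q → s]
tsssttstQ => tsssttsttsS   [Q → t s S]
tsssttsttsS => tsssttsttsQtQ   [S → Q t Q]
tsssttsttsQtQ => tsssttsttsssttQ   [Q → s s t]
tsssttsttsssttQ => tsssttsttsssttsst   [Q → s s t]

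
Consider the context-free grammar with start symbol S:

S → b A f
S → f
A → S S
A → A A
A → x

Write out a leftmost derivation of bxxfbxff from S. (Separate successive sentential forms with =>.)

S => bAf   [S → b A f]
bAf => bAAf   [A → A A]
bAAf => bxAf   [A → x]
bxAf => bxAAf   [A → A A]
bxAAf => bxxAf   [A → x]
bxxAf => bxxSSf   [A → S S]
bxxSSf => bxxfSf   [S → f]
bxxfSf => bxxfbAff   [S → b A f]
bxxfbAff => bxxfbxff   [A → x]

S => bAf => bAAf => bxAf => bxAAf => bxxAf => bxxSSf => bxxfSf => bxxfbAff => bxxfbxff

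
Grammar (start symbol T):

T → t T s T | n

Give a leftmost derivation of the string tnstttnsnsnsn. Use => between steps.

T=>tTsT=>tnsT=>tnstTsT=>tnsttTsTsT=>tnstttTsTsTsT=>tnstttnsTsTsT=>tnstttnsnsTsT=>tnstttnsnsnsT=>tnstttnsnsnsn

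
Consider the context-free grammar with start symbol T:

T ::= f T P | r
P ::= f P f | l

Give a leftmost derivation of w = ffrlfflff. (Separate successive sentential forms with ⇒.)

T ⇒ fTP ⇒ ffTPP ⇒ ffrPP ⇒ ffrlP ⇒ ffrlfPf ⇒ ffrlffPff ⇒ ffrlfflff

T ⇒ fTP   [T ::= f T P]
fTP ⇒ ffTPP   [T ::= f T P]
ffTPP ⇒ ffrPP   [T ::= r]
ffrPP ⇒ ffrlP   [P ::= l]
ffrlP ⇒ ffrlfPf   [P ::= f P f]
ffrlfPf ⇒ ffrlffPff   [P ::= f P f]
ffrlffPff ⇒ ffrlfflff   [P ::= l]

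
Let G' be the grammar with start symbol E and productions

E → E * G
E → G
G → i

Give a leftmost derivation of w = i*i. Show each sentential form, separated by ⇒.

E ⇒ E*G ⇒ G*G ⇒ i*G ⇒ i*i

E ⇒ E*G   [E → E * G]
E*G ⇒ G*G   [E → G]
G*G ⇒ i*G   [G → i]
i*G ⇒ i*i   [G → i]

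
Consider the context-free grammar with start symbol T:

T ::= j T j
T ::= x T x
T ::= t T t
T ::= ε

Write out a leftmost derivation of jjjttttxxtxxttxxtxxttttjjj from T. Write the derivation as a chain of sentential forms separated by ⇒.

T⇒jTj⇒jjTjj⇒jjjTjjj⇒jjjtTtjjj⇒jjjttTttjjj⇒jjjtttTtttjjj⇒jjjttttTttttjjj⇒jjjttttxTxttttjjj⇒jjjttttxxTxxttttjjj⇒jjjttttxxtTtxxttttjjj⇒jjjttttxxtxTxtxxttttjjj⇒jjjttttxxtxxTxxtxxttttjjj⇒jjjttttxxtxxtTtxxtxxttttjjj⇒jjjttttxxtxxttxxtxxttttjjj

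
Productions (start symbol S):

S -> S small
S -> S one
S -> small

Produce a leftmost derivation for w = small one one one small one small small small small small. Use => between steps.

S => S small   [S -> S small]
S small => S small small   [S -> S small]
S small small => S small small small   [S -> S small]
S small small small => S small small small small   [S -> S small]
S small small small small => S small small small small small   [S -> S small]
S small small small small small => S one small small small small small   [S -> S one]
S one small small small small small => S small one small small small small small   [S -> S small]
S small one small small small small small => S one small one small small small small small   [S -> S one]
S one small one small small small small small => S one one small one small small small small small   [S -> S one]
S one one small one small small small small small => S one one one small one small small small small small   [S -> S one]
S one one one small one small small small small small => small one one one small one small small small small small   [S -> small]

S => S small => S small small => S small small small => S small small small small => S small small small small small => S one small small small small small => S small one small small small small small => S one small one small small small small small => S one one small one small small small small small => S one one one small one small small small small small => small one one one small one small small small small small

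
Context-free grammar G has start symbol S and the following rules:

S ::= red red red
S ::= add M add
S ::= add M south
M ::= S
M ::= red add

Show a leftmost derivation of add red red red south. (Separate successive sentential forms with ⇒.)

S ⇒ add M south ⇒ add S south ⇒ add red red red south

S ⇒ add M south   [S ::= add M south]
add M south ⇒ add S south   [M ::= S]
add S south ⇒ add red red red south   [S ::= red red red]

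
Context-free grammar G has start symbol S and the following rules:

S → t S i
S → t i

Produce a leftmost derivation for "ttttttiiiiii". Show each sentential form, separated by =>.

S=>tSi=>ttSii=>tttSiii=>ttttSiiii=>tttttSiiiii=>ttttttiiiiii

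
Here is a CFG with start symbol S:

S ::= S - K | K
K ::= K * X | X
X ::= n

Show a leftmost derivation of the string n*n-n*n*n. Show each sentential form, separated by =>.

S => S-K => K-K => K*X-K => X*X-K => n*X-K => n*n-K => n*n-K*X => n*n-K*X*X => n*n-X*X*X => n*n-n*X*X => n*n-n*n*X => n*n-n*n*n

S => S-K   [S ::= S - K]
S-K => K-K   [S ::= K]
K-K => K*X-K   [K ::= K * X]
K*X-K => X*X-K   [K ::= X]
X*X-K => n*X-K   [X ::= n]
n*X-K => n*n-K   [X ::= n]
n*n-K => n*n-K*X   [K ::= K * X]
n*n-K*X => n*n-K*X*X   [K ::= K * X]
n*n-K*X*X => n*n-X*X*X   [K ::= X]
n*n-X*X*X => n*n-n*X*X   [X ::= n]
n*n-n*X*X => n*n-n*n*X   [X ::= n]
n*n-n*n*X => n*n-n*n*n   [X ::= n]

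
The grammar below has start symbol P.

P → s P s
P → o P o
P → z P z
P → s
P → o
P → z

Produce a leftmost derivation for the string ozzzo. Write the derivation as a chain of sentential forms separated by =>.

P => oPo => ozPzo => ozzzo

P => oPo   [P → o P o]
oPo => ozPzo   [P → z P z]
ozPzo => ozzzo   [P → z]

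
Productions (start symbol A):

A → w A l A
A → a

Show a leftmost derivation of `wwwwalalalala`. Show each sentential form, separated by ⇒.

A ⇒ wAlA ⇒ wwAlAlA ⇒ wwwAlAlAlA ⇒ wwwwAlAlAlAlA ⇒ wwwwalAlAlAlA ⇒ wwwwalalAlAlA ⇒ wwwwalalalAlA ⇒ wwwwalalalalA ⇒ wwwwalalalala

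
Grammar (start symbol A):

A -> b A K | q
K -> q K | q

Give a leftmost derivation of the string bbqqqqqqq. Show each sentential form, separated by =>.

A => bAK   [A -> b A K]
bAK => bbAKK   [A -> b A K]
bbAKK => bbqKK   [A -> q]
bbqKK => bbqqKK   [K -> q K]
bbqqKK => bbqqqKK   [K -> q K]
bbqqqKK => bbqqqqKK   [K -> q K]
bbqqqqKK => bbqqqqqKK   [K -> q K]
bbqqqqqKK => bbqqqqqqK   [K -> q]
bbqqqqqqK => bbqqqqqqq   [K -> q]

A => bAK => bbAKK => bbqKK => bbqqKK => bbqqqKK => bbqqqqKK => bbqqqqqKK => bbqqqqqqK => bbqqqqqqq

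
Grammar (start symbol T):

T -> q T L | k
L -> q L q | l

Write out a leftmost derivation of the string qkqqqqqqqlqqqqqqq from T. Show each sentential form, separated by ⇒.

T ⇒ qTL ⇒ qkL ⇒ qkqLq ⇒ qkqqLqq ⇒ qkqqqLqqq ⇒ qkqqqqLqqqq ⇒ qkqqqqqLqqqqq ⇒ qkqqqqqqLqqqqqq ⇒ qkqqqqqqqLqqqqqqq ⇒ qkqqqqqqqlqqqqqqq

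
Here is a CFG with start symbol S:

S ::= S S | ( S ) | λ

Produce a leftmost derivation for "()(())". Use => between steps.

S => SS   [S ::= S S]
SS => (S)S   [S ::= ( S )]
(S)S => ()S   [S ::= λ]
()S => ()SS   [S ::= S S]
()SS => ()(S)S   [S ::= ( S )]
()(S)S => ()(SS)S   [S ::= S S]
()(SS)S => ()((S)S)S   [S ::= ( S )]
()((S)S)S => ()(()S)S   [S ::= λ]
()(()S)S => ()(())S   [S ::= λ]
()(())S => ()(())   [S ::= λ]

S => SS => (S)S => ()S => ()SS => ()(S)S => ()(SS)S => ()((S)S)S => ()(()S)S => ()(())S => ()(())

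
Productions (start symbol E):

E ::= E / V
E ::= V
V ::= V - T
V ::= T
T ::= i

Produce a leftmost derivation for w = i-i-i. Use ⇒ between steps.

E ⇒ V   [E ::= V]
V ⇒ V-T   [V ::= V - T]
V-T ⇒ V-T-T   [V ::= V - T]
V-T-T ⇒ T-T-T   [V ::= T]
T-T-T ⇒ i-T-T   [T ::= i]
i-T-T ⇒ i-i-T   [T ::= i]
i-i-T ⇒ i-i-i   [T ::= i]

E ⇒ V ⇒ V-T ⇒ V-T-T ⇒ T-T-T ⇒ i-T-T ⇒ i-i-T ⇒ i-i-i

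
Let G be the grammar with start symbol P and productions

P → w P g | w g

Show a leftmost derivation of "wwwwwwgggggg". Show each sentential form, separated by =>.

P=>wPg=>wwPgg=>wwwPggg=>wwwwPgggg=>wwwwwPggggg=>wwwwwwgggggg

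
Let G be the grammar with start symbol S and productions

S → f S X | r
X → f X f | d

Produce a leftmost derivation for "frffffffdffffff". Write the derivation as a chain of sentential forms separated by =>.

S => fSX => frX => frfXf => frffXff => frfffXfff => frffffXffff => frfffffXfffff => frffffffXffffff => frffffffdffffff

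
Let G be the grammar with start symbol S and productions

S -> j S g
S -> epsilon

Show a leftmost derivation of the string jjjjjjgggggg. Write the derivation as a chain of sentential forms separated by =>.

S => jSg => jjSgg => jjjSggg => jjjjSgggg => jjjjjSggggg => jjjjjjSgggggg => jjjjjjgggggg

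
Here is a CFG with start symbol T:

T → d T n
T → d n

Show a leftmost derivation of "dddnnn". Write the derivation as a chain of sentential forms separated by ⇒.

T ⇒ dTn   [T → d T n]
dTn ⇒ ddTnn   [T → d T n]
ddTnn ⇒ dddnnn   [T → d n]

T ⇒ dTn ⇒ ddTnn ⇒ dddnnn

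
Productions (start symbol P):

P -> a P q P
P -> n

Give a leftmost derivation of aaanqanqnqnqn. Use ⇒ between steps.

P ⇒ aPqP ⇒ aaPqPqP ⇒ aaaPqPqPqP ⇒ aaanqPqPqP ⇒ aaanqaPqPqPqP ⇒ aaanqanqPqPqP ⇒ aaanqanqnqPqP ⇒ aaanqanqnqnqP ⇒ aaanqanqnqnqn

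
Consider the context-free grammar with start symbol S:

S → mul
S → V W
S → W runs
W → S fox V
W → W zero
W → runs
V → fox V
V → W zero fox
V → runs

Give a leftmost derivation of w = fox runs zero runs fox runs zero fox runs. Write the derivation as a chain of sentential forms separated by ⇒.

S ⇒ V W ⇒ fox V W ⇒ fox W zero fox W ⇒ fox S fox V zero fox W ⇒ fox W runs fox V zero fox W ⇒ fox W zero runs fox V zero fox W ⇒ fox runs zero runs fox V zero fox W ⇒ fox runs zero runs fox runs zero fox W ⇒ fox runs zero runs fox runs zero fox runs

S ⇒ V W   [S → V W]
V W ⇒ fox V W   [V → fox V]
fox V W ⇒ fox W zero fox W   [V → W zero fox]
fox W zero fox W ⇒ fox S fox V zero fox W   [W → S fox V]
fox S fox V zero fox W ⇒ fox W runs fox V zero fox W   [S → W runs]
fox W runs fox V zero fox W ⇒ fox W zero runs fox V zero fox W   [W → W zero]
fox W zero runs fox V zero fox W ⇒ fox runs zero runs fox V zero fox W   [W → runs]
fox runs zero runs fox V zero fox W ⇒ fox runs zero runs fox runs zero fox W   [V → runs]
fox runs zero runs fox runs zero fox W ⇒ fox runs zero runs fox runs zero fox runs   [W → runs]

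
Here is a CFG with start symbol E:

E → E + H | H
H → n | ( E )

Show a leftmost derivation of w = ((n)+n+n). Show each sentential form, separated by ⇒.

E ⇒ H ⇒ (E) ⇒ (E+H) ⇒ (E+H+H) ⇒ (H+H+H) ⇒ ((E)+H+H) ⇒ ((H)+H+H) ⇒ ((n)+H+H) ⇒ ((n)+n+H) ⇒ ((n)+n+n)

E ⇒ H   [E → H]
H ⇒ (E)   [H → ( E )]
(E) ⇒ (E+H)   [E → E + H]
(E+H) ⇒ (E+H+H)   [E → E + H]
(E+H+H) ⇒ (H+H+H)   [E → H]
(H+H+H) ⇒ ((E)+H+H)   [H → ( E )]
((E)+H+H) ⇒ ((H)+H+H)   [E → H]
((H)+H+H) ⇒ ((n)+H+H)   [H → n]
((n)+H+H) ⇒ ((n)+n+H)   [H → n]
((n)+n+H) ⇒ ((n)+n+n)   [H → n]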